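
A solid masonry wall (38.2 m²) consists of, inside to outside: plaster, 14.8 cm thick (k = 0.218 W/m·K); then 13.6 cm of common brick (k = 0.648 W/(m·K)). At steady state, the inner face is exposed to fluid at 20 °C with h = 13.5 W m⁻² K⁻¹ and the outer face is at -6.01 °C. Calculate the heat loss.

Q = 1030 W

Treat each layer as a resistance in series:
  R_conv,in = 1/(hA) = 1/(13.5·38.2) = 0.001939 K/W
  R_plaster = L/(kA) = 0.148/(0.218·38.2) = 0.01777 K/W
  R_common brick = L/(kA) = 0.136/(0.648·38.2) = 0.005494 K/W
ΣR = 0.001939 + 0.01777 + 0.005494 = 0.02520 K/W
Q = ΔT/ΣR = (20 °C − -6.01 °C)/0.02520 = 1030 W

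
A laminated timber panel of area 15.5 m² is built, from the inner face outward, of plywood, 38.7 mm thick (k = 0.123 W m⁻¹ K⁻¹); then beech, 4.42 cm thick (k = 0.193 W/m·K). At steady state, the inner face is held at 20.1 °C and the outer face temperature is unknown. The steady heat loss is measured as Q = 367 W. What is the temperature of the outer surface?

Series resistances:
  R_plywood = L/(kA) = 0.0387/(0.123·15.5) = 0.02030 K/W
  R_beech = L/(kA) = 0.0442/(0.193·15.5) = 0.01478 K/W
ΣR = 0.03507 K/W
ΔT = Q·ΣR = 367 × 0.03507 = 12.87 K
Heat flows outward, so T_out = T_in − ΔT = 20.1 − 12.87 = 7.23 °C

T_out = 7.23 °C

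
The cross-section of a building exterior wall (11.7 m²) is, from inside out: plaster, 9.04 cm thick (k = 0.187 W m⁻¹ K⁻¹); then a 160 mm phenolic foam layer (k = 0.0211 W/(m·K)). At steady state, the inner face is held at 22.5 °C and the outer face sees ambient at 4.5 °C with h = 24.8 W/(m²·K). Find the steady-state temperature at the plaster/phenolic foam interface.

T = 21.4 °C

Treat each layer as a resistance in series:
  R_plaster = L/(kA) = 0.0904/(0.187·11.7) = 0.04132 K/W
  R_phenolic foam = L/(kA) = 0.160/(0.0211·11.7) = 0.6481 K/W
  R_conv,out = 1/(hA) = 1/(24.8·11.7) = 0.003446 K/W
ΣR = 0.04132 + 0.6481 + 0.003446 = 0.6929 K/W
Q = ΔT/ΣR = (22.5 °C − 4.5 °C)/0.6929 = 25.98 W
From the inner boundary to the plaster/phenolic foam interface, ΣR_partial = 0.04132 K/W.
T_interface = T_in − Q·ΣR_partial = 22.5 °C − (25.98)(0.04132) = 21.4 °C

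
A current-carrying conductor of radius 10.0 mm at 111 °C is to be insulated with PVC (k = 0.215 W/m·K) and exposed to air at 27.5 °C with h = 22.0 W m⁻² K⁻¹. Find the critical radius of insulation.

For a cylinder, r_cr = k_ins/h = 0.215/22.0 = 0.00977 m = 0.977 cm

r_cr = 0.977 cm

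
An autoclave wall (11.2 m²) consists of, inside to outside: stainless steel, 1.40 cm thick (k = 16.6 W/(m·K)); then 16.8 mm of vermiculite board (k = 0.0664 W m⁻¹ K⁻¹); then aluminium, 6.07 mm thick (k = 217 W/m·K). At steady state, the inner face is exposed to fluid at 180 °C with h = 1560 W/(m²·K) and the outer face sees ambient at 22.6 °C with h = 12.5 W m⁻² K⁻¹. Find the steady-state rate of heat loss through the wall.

Q = 5.27 kW

Resistance network (inner→outer):
  R_conv,in = 1/(hA) = 1/(1560·11.2) = 5.723×10^-5 K/W
  R_stainless steel = L/(kA) = 0.0140/(16.6·11.2) = 7.530×10^-5 K/W
  R_vermiculite board = L/(kA) = 0.0168/(0.0664·11.2) = 0.02259 K/W
  R_aluminium = L/(kA) = 0.00607/(217·11.2) = 2.498×10^-6 K/W
  R_conv,out = 1/(hA) = 1/(12.5·11.2) = 0.007143 K/W
ΣR = 5.723×10^-5 + 7.530×10^-5 + 0.02259 + 2.498×10^-6 + 0.007143 = 0.02987 K/W
Q = ΔT/ΣR = (180 °C − 22.6 °C)/0.02987 = 5270 W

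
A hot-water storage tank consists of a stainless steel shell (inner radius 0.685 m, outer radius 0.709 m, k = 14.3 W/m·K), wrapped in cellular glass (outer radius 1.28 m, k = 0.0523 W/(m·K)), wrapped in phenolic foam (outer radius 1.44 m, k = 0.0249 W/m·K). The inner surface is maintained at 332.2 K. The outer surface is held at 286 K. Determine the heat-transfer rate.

Q = 37.4 W

Series thermal resistances, inner to outer:
  R_stainless steel = (1/0.685 − 1/0.709)/(4πk) = 0.04942/(4π·14.3) = 2.750×10^-4 K/W
  R_cellular glass = (1/0.709 − 1/1.28)/(4πk) = 0.6292/(4π·0.0523) = 0.9573 K/W
  R_phenolic foam = (1/1.28 − 1/1.44)/(4πk) = 0.08681/(4π·0.0249) = 0.2774 K/W
ΣR = 2.750×10^-4 + 0.9573 + 0.2774 = 1.235 K/W
Q = ΔT/ΣR = (332.2 K − 286 K)/1.235 = 37.4 W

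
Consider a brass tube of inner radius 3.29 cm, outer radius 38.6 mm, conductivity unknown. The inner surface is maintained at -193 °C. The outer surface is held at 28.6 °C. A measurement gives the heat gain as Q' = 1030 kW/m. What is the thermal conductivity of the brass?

ΣR = ΔT/Q' = |-193 − 28.6|/1.03×10^6 = 2.151×10^-4 m·K/W
ln(r₂/r₁)/(2πk) = 2.151×10^-4 ⇒ k = 0.1598/(2π·2.151×10^-4) = 118 W/m·K

k = 118 W/m·K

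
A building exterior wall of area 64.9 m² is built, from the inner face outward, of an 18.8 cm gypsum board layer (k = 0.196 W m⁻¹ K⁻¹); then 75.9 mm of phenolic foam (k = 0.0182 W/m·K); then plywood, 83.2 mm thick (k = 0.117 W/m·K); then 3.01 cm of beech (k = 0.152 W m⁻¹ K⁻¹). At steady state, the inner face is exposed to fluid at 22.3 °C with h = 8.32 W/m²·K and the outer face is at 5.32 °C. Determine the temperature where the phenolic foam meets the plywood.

T = 7.83 °C

Series thermal resistances, inner to outer:
  R_conv,in = 1/(hA) = 1/(8.32·64.9) = 0.001852 K/W
  R_gypsum board = L/(kA) = 0.188/(0.196·64.9) = 0.01478 K/W
  R_phenolic foam = L/(kA) = 0.0759/(0.0182·64.9) = 0.06426 K/W
  R_plywood = L/(kA) = 0.0832/(0.117·64.9) = 0.01096 K/W
  R_beech = L/(kA) = 0.0301/(0.152·64.9) = 0.003051 K/W
ΣR = 0.001852 + 0.01478 + 0.06426 + 0.01096 + 0.003051 = 0.09490 K/W
Q = ΔT/ΣR = (22.3 °C − 5.32 °C)/0.09490 = 178.9 W
From the inner boundary to the phenolic foam/plywood interface, ΣR_partial = 0.08089 K/W.
T_interface = T_in − Q·ΣR_partial = 22.3 °C − (178.9)(0.08089) = 7.83 °C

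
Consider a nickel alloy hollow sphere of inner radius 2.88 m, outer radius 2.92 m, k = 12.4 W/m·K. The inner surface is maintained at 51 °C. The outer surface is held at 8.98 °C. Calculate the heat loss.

Q = 4πk·ΔT/(1/r₁ − 1/r₂) = 4π × 12.4 × 42.02 / (1/2.88 − 1/2.92) = 1.38×10^6 W

Q = 1380 kW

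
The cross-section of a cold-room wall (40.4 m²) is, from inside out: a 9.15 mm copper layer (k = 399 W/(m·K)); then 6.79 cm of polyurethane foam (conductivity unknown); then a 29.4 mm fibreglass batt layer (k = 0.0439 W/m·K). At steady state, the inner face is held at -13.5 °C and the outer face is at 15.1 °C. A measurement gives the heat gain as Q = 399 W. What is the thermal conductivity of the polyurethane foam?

k = 0.0305 W/m·K

ΣR = ΔT/Q = |-13.5 − 15.1|/399 = 0.07168 K/W
Known resistances:
  R_copper = L/(kA) = 0.00915/(399·40.4) = 5.676×10^-7 K/W
  R_fibreglass batt = L/(kA) = 0.0294/(0.0439·40.4) = 0.01658 K/W
R_polyurethane foam = ΣR − ΣR_known = 0.07168 − 0.01658 = 0.05510 K/W
L/(kA) = 0.05510 ⇒ k = 0.0679/(0.05510·40.4) = 0.0305 W/m·K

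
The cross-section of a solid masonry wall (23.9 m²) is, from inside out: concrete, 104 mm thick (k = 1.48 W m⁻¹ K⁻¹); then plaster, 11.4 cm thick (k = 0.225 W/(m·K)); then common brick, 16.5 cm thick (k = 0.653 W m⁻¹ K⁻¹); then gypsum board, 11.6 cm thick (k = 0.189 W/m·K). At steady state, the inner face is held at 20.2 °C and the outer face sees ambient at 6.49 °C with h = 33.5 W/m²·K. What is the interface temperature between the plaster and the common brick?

Series thermal resistances, inner to outer:
  R_concrete = L/(kA) = 0.104/(1.48·23.9) = 0.002940 K/W
  R_plaster = L/(kA) = 0.114/(0.225·23.9) = 0.02120 K/W
  R_common brick = L/(kA) = 0.165/(0.653·23.9) = 0.01057 K/W
  R_gypsum board = L/(kA) = 0.116/(0.189·23.9) = 0.02568 K/W
  R_conv,out = 1/(hA) = 1/(33.5·23.9) = 0.001249 K/W
ΣR = 0.002940 + 0.02120 + 0.01057 + 0.02568 + 0.001249 = 0.06164 K/W
Q = ΔT/ΣR = (20.2 °C − 6.49 °C)/0.06164 = 222.4 W
From the inner boundary to the plaster/common brick interface, ΣR_partial = 0.02414 K/W.
T_interface = T_in − Q·ΣR_partial = 20.2 °C − (222.4)(0.02414) = 14.8 °C

T = 14.8 °C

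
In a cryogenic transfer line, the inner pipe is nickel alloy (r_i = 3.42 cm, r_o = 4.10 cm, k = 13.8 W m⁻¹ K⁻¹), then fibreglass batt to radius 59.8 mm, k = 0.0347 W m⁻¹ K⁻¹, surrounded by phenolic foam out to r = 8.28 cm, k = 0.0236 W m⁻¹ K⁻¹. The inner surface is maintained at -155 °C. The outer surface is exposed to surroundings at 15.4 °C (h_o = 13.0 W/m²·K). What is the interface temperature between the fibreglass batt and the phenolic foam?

Treat each layer as a resistance in series:
  R'_nickel alloy = ln(0.0410/0.0342)/(2πk) = 0.1813/(2π·13.8) = 0.002091 m·K/W
  R'_fibreglass batt = ln(0.0598/0.0410)/(2πk) = 0.3774/(2π·0.0347) = 1.731 m·K/W
  R'_phenolic foam = ln(0.0828/0.0598)/(2πk) = 0.3254/(2π·0.0236) = 2.195 m·K/W
  R'_conv,out = 1/(2πr h) = 1/(2π·0.0828·13.0) = 0.1479 m·K/W
ΣR = 0.002091 + 1.731 + 2.195 + 0.1479 = 4.076 m·K/W
Q' = ΔT/ΣR = (-155 °C − 15.4 °C)/4.076 = -41.81 W/m
From the inner boundary to the fibreglass batt/phenolic foam interface, ΣR_partial = 1.733 m·K/W.
T_interface = T_in − Q'·ΣR_partial = -155 °C − (-41.81)(1.733) = -82.5 °C

T = -82.5 °C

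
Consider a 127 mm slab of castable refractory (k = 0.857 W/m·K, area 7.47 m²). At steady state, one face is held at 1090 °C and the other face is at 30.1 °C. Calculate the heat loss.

Q = 53.4 kW

Q = kA·ΔT/L = 0.857 × 7.47 × |1090 °C − 30.1 °C| / 0.127 = 53400 W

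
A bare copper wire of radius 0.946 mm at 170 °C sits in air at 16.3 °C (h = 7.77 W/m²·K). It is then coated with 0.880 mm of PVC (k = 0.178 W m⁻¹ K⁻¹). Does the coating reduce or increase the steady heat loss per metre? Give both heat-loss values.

increases: 7.10 → 13.0 W/m

Critical radius for a cylinder: r_cr = k/h = 0.0229 m = 2.29 cm.
Outer radius after coating: r₂ = 9.46×10^-4 + 8.80×10^-4 = 0.001826 m.
Since r₁ < r_cr and r₂ ≤ r_cr, the coating moves toward the maximum at r_cr — heat loss rises.
Bare: R = 1/(2πr₁h) = 21.65 m·K/W; Q = 153.7/21.65 = 7.10 W/m.
Coated: R = R_cond + R_conv = 11.81 m·K/W; Q = 153.7/11.81 = 13.0 W/m.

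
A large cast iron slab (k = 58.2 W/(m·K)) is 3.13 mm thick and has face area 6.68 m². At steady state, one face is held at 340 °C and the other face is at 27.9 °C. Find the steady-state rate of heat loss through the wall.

Q = 38800 kW

Q = kA·ΔT/L = 58.2 × 6.68 × |340 °C − 27.9 °C| / 0.00313 = 3.88×10^7 W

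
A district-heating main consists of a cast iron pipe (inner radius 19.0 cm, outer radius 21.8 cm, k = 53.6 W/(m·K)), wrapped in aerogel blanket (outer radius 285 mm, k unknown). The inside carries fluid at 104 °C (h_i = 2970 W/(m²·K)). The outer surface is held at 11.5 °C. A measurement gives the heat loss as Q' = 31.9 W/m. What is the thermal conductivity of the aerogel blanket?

ΣR = ΔT/Q' = |104 − 11.5|/31.9 = 2.900 m·K/W
Known resistances:
  R'_conv,in = 1/(2πr h) = 1/(2π·0.190·2970) = 2.820×10^-4 m·K/W
  R'_cast iron = ln(0.218/0.190)/(2πk) = 0.1375/(2π·53.6) = 4.082×10^-4 m·K/W
R_aerogel blanket = ΣR − ΣR_known = 2.900 − 6.902×10^-4 = 2.899 m·K/W
ln(r₂/r₁)/(2πk) = 2.899 ⇒ k = 0.2680/(2π·2.899) = 0.0147 W/m·K

k = 0.0147 W/m·K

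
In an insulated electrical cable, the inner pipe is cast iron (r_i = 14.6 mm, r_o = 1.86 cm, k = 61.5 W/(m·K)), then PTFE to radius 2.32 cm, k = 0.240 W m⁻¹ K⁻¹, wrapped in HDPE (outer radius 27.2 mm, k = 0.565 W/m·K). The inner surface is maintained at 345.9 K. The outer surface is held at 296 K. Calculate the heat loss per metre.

Q' = 260 W/m

Treat each layer as a resistance in series:
  R'_cast iron = ln(0.0186/0.0146)/(2πk) = 0.2421/(2π·61.5) = 6.266×10^-4 m·K/W
  R'_PTFE = ln(0.0232/0.0186)/(2πk) = 0.2210/(2π·0.240) = 0.1465 m·K/W
  R'_HDPE = ln(0.0272/0.0232)/(2πk) = 0.1591/(2π·0.565) = 0.04481 m·K/W
ΣR = 6.266×10^-4 + 0.1465 + 0.04481 = 0.1919 m·K/W
Q' = ΔT/ΣR = (345.9 K − 296 K)/0.1919 = 260 W/m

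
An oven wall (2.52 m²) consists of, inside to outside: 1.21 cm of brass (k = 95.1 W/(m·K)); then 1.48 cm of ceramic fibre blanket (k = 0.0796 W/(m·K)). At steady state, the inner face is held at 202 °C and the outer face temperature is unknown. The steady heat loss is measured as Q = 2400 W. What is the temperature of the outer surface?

T_out = 24.8 °C

Series resistances:
  R_brass = L/(kA) = 0.0121/(95.1·2.52) = 5.049×10^-5 K/W
  R_ceramic fibre blanket = L/(kA) = 0.0148/(0.0796·2.52) = 0.07378 K/W
ΣR = 0.07383 K/W
ΔT = Q·ΣR = 2400 × 0.07383 = 177.2 K
Heat flows outward, so T_out = T_in − ΔT = 202 − 177.2 = 24.8 °C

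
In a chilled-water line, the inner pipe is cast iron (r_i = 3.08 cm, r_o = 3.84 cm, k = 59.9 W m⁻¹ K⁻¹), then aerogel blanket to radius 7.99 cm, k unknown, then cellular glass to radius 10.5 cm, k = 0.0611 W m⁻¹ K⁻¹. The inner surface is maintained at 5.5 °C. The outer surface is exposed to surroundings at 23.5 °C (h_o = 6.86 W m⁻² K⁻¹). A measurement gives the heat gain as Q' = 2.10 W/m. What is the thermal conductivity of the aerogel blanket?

k = 0.0153 W/m·K

ΣR = ΔT/Q' = |5.5 − 23.5|/2.10 = 8.571 m·K/W
Known resistances:
  R'_cast iron = ln(0.0384/0.0308)/(2πk) = 0.2205/(2π·59.9) = 5.860×10^-4 m·K/W
  R'_cellular glass = ln(0.105/0.0799)/(2πk) = 0.2732/(2π·0.0611) = 0.7116 m·K/W
  R'_conv,out = 1/(2πr h) = 1/(2π·0.105·6.86) = 0.2210 m·K/W
R_aerogel blanket = ΣR − ΣR_known = 8.571 − 0.9332 = 7.638 m·K/W
ln(r₂/r₁)/(2πk) = 7.638 ⇒ k = 0.7327/(2π·7.638) = 0.0153 W/m·K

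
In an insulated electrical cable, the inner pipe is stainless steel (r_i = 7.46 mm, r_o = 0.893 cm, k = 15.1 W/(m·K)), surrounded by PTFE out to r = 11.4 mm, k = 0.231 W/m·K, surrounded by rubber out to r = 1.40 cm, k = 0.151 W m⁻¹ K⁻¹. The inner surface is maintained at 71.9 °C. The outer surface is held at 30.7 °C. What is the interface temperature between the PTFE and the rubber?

Series thermal resistances, inner to outer:
  R'_stainless steel = ln(0.00893/0.00746)/(2πk) = 0.1799/(2π·15.1) = 0.001896 m·K/W
  R'_PTFE = ln(0.0114/0.00893)/(2πk) = 0.2442/(2π·0.231) = 0.1682 m·K/W
  R'_rubber = ln(0.0140/0.0114)/(2πk) = 0.2054/(2π·0.151) = 0.2165 m·K/W
ΣR = 0.001896 + 0.1682 + 0.2165 = 0.3866 m·K/W
Q' = ΔT/ΣR = (71.9 °C − 30.7 °C)/0.3866 = 106.6 W/m
From the inner boundary to the PTFE/rubber interface, ΣR_partial = 0.1701 m·K/W.
T_interface = T_in − Q'·ΣR_partial = 71.9 °C − (106.6)(0.1701) = 53.8 °C

T = 53.8 °C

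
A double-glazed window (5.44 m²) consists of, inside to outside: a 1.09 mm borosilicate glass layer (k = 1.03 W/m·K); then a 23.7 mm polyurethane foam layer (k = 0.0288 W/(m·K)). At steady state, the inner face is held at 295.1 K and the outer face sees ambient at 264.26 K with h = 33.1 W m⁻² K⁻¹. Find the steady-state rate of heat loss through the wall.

Q = 196 W

Series thermal resistances, inner to outer:
  R_borosilicate glass = L/(kA) = 0.00109/(1.03·5.44) = 1.945×10^-4 K/W
  R_polyurethane foam = L/(kA) = 0.0237/(0.0288·5.44) = 0.1513 K/W
  R_conv,out = 1/(hA) = 1/(33.1·5.44) = 0.005554 K/W
ΣR = 1.945×10^-4 + 0.1513 + 0.005554 = 0.1570 K/W
Q = ΔT/ΣR = (295.1 K − 264.26 K)/0.1570 = 196 W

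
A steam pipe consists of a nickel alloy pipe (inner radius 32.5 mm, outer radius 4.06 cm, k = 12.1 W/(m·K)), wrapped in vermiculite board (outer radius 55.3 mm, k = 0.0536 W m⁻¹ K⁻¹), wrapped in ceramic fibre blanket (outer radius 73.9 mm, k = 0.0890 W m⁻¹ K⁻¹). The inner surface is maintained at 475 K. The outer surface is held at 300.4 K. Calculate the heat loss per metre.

Q' = 121 W/m

Resistance network (inner→outer):
  R'_nickel alloy = ln(0.0406/0.0325)/(2πk) = 0.2225/(2π·12.1) = 0.002927 m·K/W
  R'_vermiculite board = ln(0.0553/0.0406)/(2πk) = 0.3090/(2π·0.0536) = 0.9175 m·K/W
  R'_ceramic fibre blanket = ln(0.0739/0.0553)/(2πk) = 0.2899/(2π·0.0890) = 0.5185 m·K/W
ΣR = 0.002927 + 0.9175 + 0.5185 = 1.439 m·K/W
Q' = ΔT/ΣR = (475 K − 300.4 K)/1.439 = 121 W/m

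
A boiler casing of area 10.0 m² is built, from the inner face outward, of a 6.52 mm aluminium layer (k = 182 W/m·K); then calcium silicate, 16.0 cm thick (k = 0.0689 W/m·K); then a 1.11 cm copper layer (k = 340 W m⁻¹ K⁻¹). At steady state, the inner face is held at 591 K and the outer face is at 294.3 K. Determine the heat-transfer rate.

Treat each layer as a resistance in series:
  R_aluminium = L/(kA) = 0.00652/(182·10.0) = 3.582×10^-6 K/W
  R_calcium silicate = L/(kA) = 0.160/(0.0689·10.0) = 0.2322 K/W
  R_copper = L/(kA) = 0.0111/(340·10.0) = 3.265×10^-6 K/W
ΣR = 3.582×10^-6 + 0.2322 + 3.265×10^-6 = 0.2322 K/W
Q = ΔT/ΣR = (591 K − 294.3 K)/0.2322 = 1280 W

Q = 1280 W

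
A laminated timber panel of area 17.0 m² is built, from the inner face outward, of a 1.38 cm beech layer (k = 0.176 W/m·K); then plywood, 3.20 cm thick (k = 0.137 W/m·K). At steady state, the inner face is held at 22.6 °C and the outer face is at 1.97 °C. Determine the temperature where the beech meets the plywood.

Treat each layer as a resistance in series:
  R_beech = L/(kA) = 0.0138/(0.176·17.0) = 0.004612 K/W
  R_plywood = L/(kA) = 0.0320/(0.137·17.0) = 0.01374 K/W
ΣR = 0.004612 + 0.01374 = 0.01835 K/W
Q = ΔT/ΣR = (22.6 °C − 1.97 °C)/0.01835 = 1124 W
From the inner boundary to the beech/plywood interface, ΣR_partial = 0.004612 K/W.
T_interface = T_in − Q·ΣR_partial = 22.6 °C − (1124)(0.004612) = 17.4 °C

T = 17.4 °C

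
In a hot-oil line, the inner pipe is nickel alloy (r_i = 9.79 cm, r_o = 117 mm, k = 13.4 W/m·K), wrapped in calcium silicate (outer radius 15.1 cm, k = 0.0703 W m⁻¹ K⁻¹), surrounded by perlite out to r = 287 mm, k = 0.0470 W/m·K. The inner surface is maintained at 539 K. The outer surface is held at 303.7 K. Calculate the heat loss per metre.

Resistance network (inner→outer):
  R'_nickel alloy = ln(0.117/0.0979)/(2πk) = 0.1782/(2π·13.4) = 0.002117 m·K/W
  R'_calcium silicate = ln(0.151/0.117)/(2πk) = 0.2551/(2π·0.0703) = 0.5775 m·K/W
  R'_perlite = ln(0.287/0.151)/(2πk) = 0.6422/(2π·0.0470) = 2.175 m·K/W
ΣR = 0.002117 + 0.5775 + 2.175 = 2.755 m·K/W
Q' = ΔT/ΣR = (539 K − 303.7 K)/2.755 = 85.4 W/m

Q' = 85.4 W/m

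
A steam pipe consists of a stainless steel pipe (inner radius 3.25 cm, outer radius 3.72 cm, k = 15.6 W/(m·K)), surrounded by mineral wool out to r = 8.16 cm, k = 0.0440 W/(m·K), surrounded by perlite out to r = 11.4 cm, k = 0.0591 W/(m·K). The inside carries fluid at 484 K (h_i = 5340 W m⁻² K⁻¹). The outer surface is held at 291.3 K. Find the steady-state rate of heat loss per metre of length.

Q' = 51.5 W/m

Resistance network (inner→outer):
  R'_conv,in = 1/(2πr h) = 1/(2π·0.0325·5340) = 9.171×10^-4 m·K/W
  R'_stainless steel = ln(0.0372/0.0325)/(2πk) = 0.1351/(2π·15.6) = 0.001378 m·K/W
  R'_mineral wool = ln(0.0816/0.0372)/(2πk) = 0.7855/(2π·0.0440) = 2.841 m·K/W
  R'_perlite = ln(0.114/0.0816)/(2πk) = 0.3344/(2π·0.0591) = 0.9004 m·K/W
ΣR = 9.171×10^-4 + 0.001378 + 2.841 + 0.9004 = 3.744 m·K/W
Q' = ΔT/ΣR = (484 K − 291.3 K)/3.744 = 51.5 W/m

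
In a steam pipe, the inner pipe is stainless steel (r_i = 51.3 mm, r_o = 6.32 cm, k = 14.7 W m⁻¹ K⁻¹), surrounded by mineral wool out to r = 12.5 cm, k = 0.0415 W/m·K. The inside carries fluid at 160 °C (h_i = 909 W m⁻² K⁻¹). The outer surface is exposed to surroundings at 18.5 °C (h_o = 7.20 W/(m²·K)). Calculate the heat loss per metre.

Q' = 50.6 W/m

Treat each layer as a resistance in series:
  R'_conv,in = 1/(2πr h) = 1/(2π·0.0513·909) = 0.003413 m·K/W
  R'_stainless steel = ln(0.0632/0.0513)/(2πk) = 0.2086/(2π·14.7) = 0.002259 m·K/W
  R'_mineral wool = ln(0.125/0.0632)/(2πk) = 0.6820/(2π·0.0415) = 2.616 m·K/W
  R'_conv,out = 1/(2πr h) = 1/(2π·0.125·7.20) = 0.1768 m·K/W
ΣR = 0.003413 + 0.002259 + 2.616 + 0.1768 = 2.798 m·K/W
Q' = ΔT/ΣR = (160 °C − 18.5 °C)/2.798 = 50.6 W/m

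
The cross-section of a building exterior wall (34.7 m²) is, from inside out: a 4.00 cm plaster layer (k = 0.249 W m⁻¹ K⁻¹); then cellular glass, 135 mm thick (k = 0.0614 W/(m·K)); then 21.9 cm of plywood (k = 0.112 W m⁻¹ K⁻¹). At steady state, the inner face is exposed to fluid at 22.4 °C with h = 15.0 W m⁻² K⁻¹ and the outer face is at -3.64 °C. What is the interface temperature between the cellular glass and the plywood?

Series thermal resistances, inner to outer:
  R_conv,in = 1/(hA) = 1/(15.0·34.7) = 0.001921 K/W
  R_plaster = L/(kA) = 0.0400/(0.249·34.7) = 0.004629 K/W
  R_cellular glass = L/(kA) = 0.135/(0.0614·34.7) = 0.06336 K/W
  R_plywood = L/(kA) = 0.219/(0.112·34.7) = 0.05635 K/W
ΣR = 0.001921 + 0.004629 + 0.06336 + 0.05635 = 0.1263 K/W
Q = ΔT/ΣR = (22.4 °C − -3.64 °C)/0.1263 = 206.2 W
From the inner boundary to the cellular glass/plywood interface, ΣR_partial = 0.06991 K/W.
T_interface = T_in − Q·ΣR_partial = 22.4 °C − (206.2)(0.06991) = 7.98 °C

T = 7.98 °C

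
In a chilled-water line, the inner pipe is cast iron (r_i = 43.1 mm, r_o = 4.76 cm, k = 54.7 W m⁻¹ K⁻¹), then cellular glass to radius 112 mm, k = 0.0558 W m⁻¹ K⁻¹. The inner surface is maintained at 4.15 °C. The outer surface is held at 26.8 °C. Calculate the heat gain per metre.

Q' = 9.28 W/m

Series thermal resistances, inner to outer:
  R'_cast iron = ln(0.0476/0.0431)/(2πk) = 0.09931/(2π·54.7) = 2.890×10^-4 m·K/W
  R'_cellular glass = ln(0.112/0.0476)/(2πk) = 0.8557/(2π·0.0558) = 2.441 m·K/W
ΣR = 2.890×10^-4 + 2.441 = 2.441 m·K/W
Q' = ΔT/ΣR = (4.15 °C − 26.8 °C)/2.441 = -9.28 W/m
(Negative Q' ⇒ heat flows inward; heat gain = 9.28 W/m.)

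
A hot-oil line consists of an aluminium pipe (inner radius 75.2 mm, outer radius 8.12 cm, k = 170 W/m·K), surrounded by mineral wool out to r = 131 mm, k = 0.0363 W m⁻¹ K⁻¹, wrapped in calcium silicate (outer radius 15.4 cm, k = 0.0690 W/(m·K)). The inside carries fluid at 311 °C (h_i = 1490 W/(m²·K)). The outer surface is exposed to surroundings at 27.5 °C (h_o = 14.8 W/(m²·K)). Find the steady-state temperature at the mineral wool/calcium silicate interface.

T = 76.9 °C

Treat each layer as a resistance in series:
  R'_conv,in = 1/(2πr h) = 1/(2π·0.0752·1490) = 0.001420 m·K/W
  R'_aluminium = ln(0.0812/0.0752)/(2πk) = 0.07676/(2π·170) = 7.187×10^-5 m·K/W
  R'_mineral wool = ln(0.131/0.0812)/(2πk) = 0.4783/(2π·0.0363) = 2.097 m·K/W
  R'_calcium silicate = ln(0.154/0.131)/(2πk) = 0.1618/(2π·0.0690) = 0.3731 m·K/W
  R'_conv,out = 1/(2πr h) = 1/(2π·0.154·14.8) = 0.06983 m·K/W
ΣR = 0.001420 + 7.187×10^-5 + 2.097 + 0.3731 + 0.06983 = 2.541 m·K/W
Q' = ΔT/ΣR = (311 °C − 27.5 °C)/2.541 = 111.6 W/m
From the inner boundary to the mineral wool/calcium silicate interface, ΣR_partial = 2.098 m·K/W.
T_interface = T_in − Q'·ΣR_partial = 311 °C − (111.6)(2.098) = 76.9 °C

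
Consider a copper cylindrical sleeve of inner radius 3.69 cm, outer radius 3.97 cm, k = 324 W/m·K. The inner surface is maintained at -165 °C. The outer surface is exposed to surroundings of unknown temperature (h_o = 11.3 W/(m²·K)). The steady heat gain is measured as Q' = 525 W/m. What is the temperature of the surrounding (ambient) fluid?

Sum the resistances:
  R'_copper = ln(0.0397/0.0369)/(2πk) = 0.07314/(2π·324) = 3.593×10^-5 m·K/W
  R'_conv,out = 1/(2πr h) = 1/(2π·0.0397·11.3) = 0.3548 m·K/W
ΣR = 0.3548 m·K/W
ΔT = Q'·ΣR = 525 × 0.3548 = 186.3 K
Heat flows inward, so T_out = T_in + ΔT = -165 + 186.3 = 21.3 °C

T_out = 21.3 °C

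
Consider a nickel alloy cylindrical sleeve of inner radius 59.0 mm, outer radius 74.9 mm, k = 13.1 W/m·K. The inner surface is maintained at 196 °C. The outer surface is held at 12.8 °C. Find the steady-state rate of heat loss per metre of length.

Q' = 63.2 kW/m

Q' = 2πk·ΔT/ln(r₂/r₁) = 2π × 13.1 × 183.2 / ln(0.0749/0.0590) = 63200 W/m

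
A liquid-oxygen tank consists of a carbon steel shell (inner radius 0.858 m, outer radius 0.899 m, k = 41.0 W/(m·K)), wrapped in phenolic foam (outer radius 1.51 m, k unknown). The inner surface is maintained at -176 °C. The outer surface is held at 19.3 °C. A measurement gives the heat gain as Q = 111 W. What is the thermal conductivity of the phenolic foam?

ΣR = ΔT/Q = |-176 − 19.3|/111 = 1.759 K/W
Known resistances:
  R_carbon steel = (1/0.858 − 1/0.899)/(4πk) = 0.05315/(4π·41.0) = 1.032×10^-4 K/W
R_phenolic foam = ΣR − ΣR_known = 1.759 − 1.032×10^-4 = 1.759 K/W
(1/r₁−1/r₂)/(4πk) = 1.759 ⇒ k = 0.4501/(4π·1.759) = 0.0204 W/m·K

k = 0.0204 W/m·K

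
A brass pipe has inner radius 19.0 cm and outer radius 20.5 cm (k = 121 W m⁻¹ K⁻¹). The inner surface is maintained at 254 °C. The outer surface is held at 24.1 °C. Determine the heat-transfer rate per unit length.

Q' = 2πk·ΔT/ln(r₂/r₁) = 2π × 121 × 229.9 / ln(0.205/0.190) = 2.30×10^6 W/m

Q' = 2300 kW/m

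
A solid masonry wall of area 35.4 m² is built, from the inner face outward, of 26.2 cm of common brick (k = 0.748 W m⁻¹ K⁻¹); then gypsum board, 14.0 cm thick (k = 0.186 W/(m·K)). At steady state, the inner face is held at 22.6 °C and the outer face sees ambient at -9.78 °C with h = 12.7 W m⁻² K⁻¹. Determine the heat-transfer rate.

Resistance network (inner→outer):
  R_common brick = L/(kA) = 0.262/(0.748·35.4) = 0.009895 K/W
  R_gypsum board = L/(kA) = 0.140/(0.186·35.4) = 0.02126 K/W
  R_conv,out = 1/(hA) = 1/(12.7·35.4) = 0.002224 K/W
ΣR = 0.009895 + 0.02126 + 0.002224 = 0.03338 K/W
Q = ΔT/ΣR = (22.6 °C − -9.78 °C)/0.03338 = 970 W

Q = 970 W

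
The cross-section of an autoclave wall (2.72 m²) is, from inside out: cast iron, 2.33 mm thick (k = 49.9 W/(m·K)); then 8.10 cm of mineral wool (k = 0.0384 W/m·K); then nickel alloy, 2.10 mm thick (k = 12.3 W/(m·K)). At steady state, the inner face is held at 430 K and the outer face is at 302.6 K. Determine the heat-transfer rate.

Q = 164 W

Resistance network (inner→outer):
  R_cast iron = L/(kA) = 0.00233/(49.9·2.72) = 1.717×10^-5 K/W
  R_mineral wool = L/(kA) = 0.0810/(0.0384·2.72) = 0.7755 K/W
  R_nickel alloy = L/(kA) = 0.00210/(12.3·2.72) = 6.277×10^-5 K/W
ΣR = 1.717×10^-5 + 0.7755 + 6.277×10^-5 = 0.7756 K/W
Q = ΔT/ΣR = (430 K − 302.6 K)/0.7756 = 164 W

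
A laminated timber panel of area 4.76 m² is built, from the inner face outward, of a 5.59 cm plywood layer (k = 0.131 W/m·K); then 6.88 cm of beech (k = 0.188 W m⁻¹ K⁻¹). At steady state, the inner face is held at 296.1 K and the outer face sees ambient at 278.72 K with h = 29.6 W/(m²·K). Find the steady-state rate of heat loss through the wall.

Q = 100 W

Treat each layer as a resistance in series:
  R_plywood = L/(kA) = 0.0559/(0.131·4.76) = 0.08965 K/W
  R_beech = L/(kA) = 0.0688/(0.188·4.76) = 0.07688 K/W
  R_conv,out = 1/(hA) = 1/(29.6·4.76) = 0.007097 K/W
ΣR = 0.08965 + 0.07688 + 0.007097 = 0.1736 K/W
Q = ΔT/ΣR = (296.1 K − 278.72 K)/0.1736 = 100 W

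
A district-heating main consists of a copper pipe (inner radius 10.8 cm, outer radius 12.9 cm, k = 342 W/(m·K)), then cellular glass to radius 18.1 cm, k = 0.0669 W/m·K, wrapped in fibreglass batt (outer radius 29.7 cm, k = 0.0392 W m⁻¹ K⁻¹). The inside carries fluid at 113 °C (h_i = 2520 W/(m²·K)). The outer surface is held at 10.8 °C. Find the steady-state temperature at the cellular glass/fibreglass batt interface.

Treat each layer as a resistance in series:
  R'_conv,in = 1/(2πr h) = 1/(2π·0.108·2520) = 5.848×10^-4 m·K/W
  R'_copper = ln(0.129/0.108)/(2πk) = 0.1777/(2π·342) = 8.269×10^-5 m·K/W
  R'_cellular glass = ln(0.181/0.129)/(2πk) = 0.3387/(2π·0.0669) = 0.8057 m·K/W
  R'_fibreglass batt = ln(0.297/0.181)/(2πk) = 0.4952/(2π·0.0392) = 2.011 m·K/W
ΣR = 5.848×10^-4 + 8.269×10^-5 + 0.8057 + 2.011 = 2.817 m·K/W
Q' = ΔT/ΣR = (113 °C − 10.8 °C)/2.817 = 36.28 W/m
From the inner boundary to the cellular glass/fibreglass batt interface, ΣR_partial = 0.8064 m·K/W.
T_interface = T_in − Q'·ΣR_partial = 113 °C − (36.28)(0.8064) = 83.7 °C

T = 83.7 °C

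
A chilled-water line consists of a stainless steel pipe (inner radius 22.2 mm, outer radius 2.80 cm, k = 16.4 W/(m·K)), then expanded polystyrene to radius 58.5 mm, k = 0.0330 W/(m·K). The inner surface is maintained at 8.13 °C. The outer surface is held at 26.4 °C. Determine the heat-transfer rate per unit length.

Q' = 5.14 W/m

Treat each layer as a resistance in series:
  R'_stainless steel = ln(0.0280/0.0222)/(2πk) = 0.2321/(2π·16.4) = 0.002253 m·K/W
  R'_expanded polystyrene = ln(0.0585/0.0280)/(2πk) = 0.7368/(2π·0.0330) = 3.554 m·K/W
ΣR = 0.002253 + 3.554 = 3.556 m·K/W
Q' = ΔT/ΣR = (8.13 °C − 26.4 °C)/3.556 = -5.14 W/m
(Negative Q' ⇒ heat flows inward; heat gain = 5.14 W/m.)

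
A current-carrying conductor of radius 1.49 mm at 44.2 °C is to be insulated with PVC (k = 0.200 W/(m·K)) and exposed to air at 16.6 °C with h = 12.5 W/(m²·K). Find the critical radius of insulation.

For a cylinder, r_cr = k_ins/h = 0.200/12.5 = 0.0160 m = 1.60 cm

r_cr = 1.60 cm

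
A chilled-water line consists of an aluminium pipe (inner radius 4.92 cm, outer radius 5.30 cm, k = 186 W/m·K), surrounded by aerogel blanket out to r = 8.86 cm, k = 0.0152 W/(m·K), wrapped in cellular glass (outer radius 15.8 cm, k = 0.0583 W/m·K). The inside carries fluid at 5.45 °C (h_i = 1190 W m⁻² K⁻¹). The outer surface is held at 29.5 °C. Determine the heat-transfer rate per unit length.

Series thermal resistances, inner to outer:
  R'_conv,in = 1/(2πr h) = 1/(2π·0.0492·1190) = 0.002718 m·K/W
  R'_aluminium = ln(0.0530/0.0492)/(2πk) = 0.07440/(2π·186) = 6.366×10^-5 m·K/W
  R'_aerogel blanket = ln(0.0886/0.0530)/(2πk) = 0.5138/(2π·0.0152) = 5.380 m·K/W
  R'_cellular glass = ln(0.158/0.0886)/(2πk) = 0.5785/(2π·0.0583) = 1.579 m·K/W
ΣR = 0.002718 + 6.366×10^-5 + 5.380 + 1.579 = 6.962 m·K/W
Q' = ΔT/ΣR = (5.45 °C − 29.5 °C)/6.962 = -3.45 W/m
(Negative Q' ⇒ heat flows inward; heat gain = 3.45 W/m.)

Q' = 3.45 W/m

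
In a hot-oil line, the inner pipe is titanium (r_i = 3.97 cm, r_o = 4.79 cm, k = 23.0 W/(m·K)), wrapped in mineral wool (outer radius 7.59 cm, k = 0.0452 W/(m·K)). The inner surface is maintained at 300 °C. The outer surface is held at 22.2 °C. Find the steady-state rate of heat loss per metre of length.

Q' = 171 W/m

Treat each layer as a resistance in series:
  R'_titanium = ln(0.0479/0.0397)/(2πk) = 0.1878/(2π·23.0) = 0.001299 m·K/W
  R'_mineral wool = ln(0.0759/0.0479)/(2πk) = 0.4603/(2π·0.0452) = 1.621 m·K/W
ΣR = 0.001299 + 1.621 = 1.622 m·K/W
Q' = ΔT/ΣR = (300 °C − 22.2 °C)/1.622 = 171 W/m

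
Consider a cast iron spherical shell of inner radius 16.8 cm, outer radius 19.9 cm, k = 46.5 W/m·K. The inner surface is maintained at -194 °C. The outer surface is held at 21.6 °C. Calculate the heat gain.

Q = 1.36×10^5 W

Q = 4πk·ΔT/(1/r₁ − 1/r₂) = 4π × 46.5 × 215.6 / (1/0.168 − 1/0.199) = 1.36×10^5 W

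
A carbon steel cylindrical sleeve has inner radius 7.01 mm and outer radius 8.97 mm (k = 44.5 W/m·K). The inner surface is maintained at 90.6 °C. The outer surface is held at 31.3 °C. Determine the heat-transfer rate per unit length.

Q' = 67.3 kW/m

Q' = 2πk·ΔT/ln(r₂/r₁) = 2π × 44.5 × 59.3 / ln(0.00897/0.00701) = 67300 W/m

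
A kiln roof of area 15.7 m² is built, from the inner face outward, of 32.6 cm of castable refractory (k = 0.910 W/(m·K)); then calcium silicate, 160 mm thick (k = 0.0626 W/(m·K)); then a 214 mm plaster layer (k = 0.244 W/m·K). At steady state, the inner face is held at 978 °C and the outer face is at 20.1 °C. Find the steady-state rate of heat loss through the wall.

Series thermal resistances, inner to outer:
  R_castable refractory = L/(kA) = 0.326/(0.910·15.7) = 0.02282 K/W
  R_calcium silicate = L/(kA) = 0.160/(0.0626·15.7) = 0.1628 K/W
  R_plaster = L/(kA) = 0.214/(0.244·15.7) = 0.05586 K/W
ΣR = 0.02282 + 0.1628 + 0.05586 = 0.2415 K/W
Q = ΔT/ΣR = (978 °C − 20.1 °C)/0.2415 = 3970 W

Q = 3.97 kW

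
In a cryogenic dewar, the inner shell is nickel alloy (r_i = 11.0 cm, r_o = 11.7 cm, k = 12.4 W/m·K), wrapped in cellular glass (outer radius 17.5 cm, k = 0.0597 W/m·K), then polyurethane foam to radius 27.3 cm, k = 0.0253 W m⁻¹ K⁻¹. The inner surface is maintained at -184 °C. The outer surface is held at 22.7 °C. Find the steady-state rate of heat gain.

Series thermal resistances, inner to outer:
  R_nickel alloy = (1/0.110 − 1/0.117)/(4πk) = 0.5439/(4π·12.4) = 0.003491 K/W
  R_cellular glass = (1/0.117 − 1/0.175)/(4πk) = 2.833/(4π·0.0597) = 3.776 K/W
  R_polyurethane foam = (1/0.175 − 1/0.273)/(4πk) = 2.051/(4π·0.0253) = 6.452 K/W
ΣR = 0.003491 + 3.776 + 6.452 = 10.23 K/W
Q = ΔT/ΣR = (-184 °C − 22.7 °C)/10.23 = -20.2 W
(Negative Q ⇒ heat flows inward; heat gain = 20.2 W.)

Q = 20.2 W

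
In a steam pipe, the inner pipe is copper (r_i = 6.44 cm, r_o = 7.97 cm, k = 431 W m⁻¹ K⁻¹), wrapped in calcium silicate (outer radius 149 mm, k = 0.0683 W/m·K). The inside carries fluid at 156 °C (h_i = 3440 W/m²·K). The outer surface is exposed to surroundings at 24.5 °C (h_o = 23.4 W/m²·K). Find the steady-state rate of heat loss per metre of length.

Treat each layer as a resistance in series:
  R'_conv,in = 1/(2πr h) = 1/(2π·0.0644·3440) = 7.184×10^-4 m·K/W
  R'_copper = ln(0.0797/0.0644)/(2πk) = 0.2132/(2π·431) = 7.871×10^-5 m·K/W
  R'_calcium silicate = ln(0.149/0.0797)/(2πk) = 0.6257/(2π·0.0683) = 1.458 m·K/W
  R'_conv,out = 1/(2πr h) = 1/(2π·0.149·23.4) = 0.04565 m·K/W
ΣR = 7.184×10^-4 + 7.871×10^-5 + 1.458 + 0.04565 = 1.504 m·K/W
Q' = ΔT/ΣR = (156 °C − 24.5 °C)/1.504 = 87.4 W/m

Q' = 87.4 W/m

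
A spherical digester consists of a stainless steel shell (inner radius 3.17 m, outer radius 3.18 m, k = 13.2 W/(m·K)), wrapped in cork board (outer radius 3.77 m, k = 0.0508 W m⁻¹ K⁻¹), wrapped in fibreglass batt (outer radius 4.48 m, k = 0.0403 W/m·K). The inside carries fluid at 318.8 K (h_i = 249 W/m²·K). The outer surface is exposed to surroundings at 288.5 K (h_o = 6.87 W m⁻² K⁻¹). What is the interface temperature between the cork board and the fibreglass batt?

T = 304.3 K

Series thermal resistances, inner to outer:
  R_conv,in = 1/(4πr²h) = 1/(4π·3.17²·249) = 3.180×10^-5 K/W
  R_stainless steel = (1/3.17 − 1/3.18)/(4πk) = 9.920×10^-4/(4π·13.2) = 5.980×10^-6 K/W
  R_cork board = (1/3.18 − 1/3.77)/(4πk) = 0.04921/(4π·0.0508) = 0.07709 K/W
  R_fibreglass batt = (1/3.77 − 1/4.48)/(4πk) = 0.04204/(4π·0.0403) = 0.08301 K/W
  R_conv,out = 1/(4πr²h) = 1/(4π·4.48²·6.87) = 5.771×10^-4 K/W
ΣR = 3.180×10^-5 + 5.980×10^-6 + 0.07709 + 0.08301 + 5.771×10^-4 = 0.1607 K/W
Q = ΔT/ΣR = (318.8 K − 288.5 K)/0.1607 = 188.6 W
From the inner boundary to the cork board/fibreglass batt interface, ΣR_partial = 0.07713 K/W.
T_interface = T_in − Q·ΣR_partial = 318.8 K − (188.6)(0.07713) = 304.3 K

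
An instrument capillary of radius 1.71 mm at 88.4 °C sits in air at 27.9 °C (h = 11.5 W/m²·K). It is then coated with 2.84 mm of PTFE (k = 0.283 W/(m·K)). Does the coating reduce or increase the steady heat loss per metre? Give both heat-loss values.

Critical radius for a cylinder: r_cr = k/h = 0.0246 m = 2.46 cm.
Outer radius after coating: r₂ = 0.00171 + 0.00284 = 0.00455 m.
Since r₁ < r_cr and r₂ ≤ r_cr, the coating moves toward the maximum at r_cr — heat loss rises.
Bare: R = 1/(2πr₁h) = 8.093 m·K/W; Q = 60.5/8.093 = 7.48 W/m.
Coated: R = R_cond + R_conv = 3.592 m·K/W; Q = 60.5/3.592 = 16.8 W/m.

increases: 7.48 → 16.8 W/m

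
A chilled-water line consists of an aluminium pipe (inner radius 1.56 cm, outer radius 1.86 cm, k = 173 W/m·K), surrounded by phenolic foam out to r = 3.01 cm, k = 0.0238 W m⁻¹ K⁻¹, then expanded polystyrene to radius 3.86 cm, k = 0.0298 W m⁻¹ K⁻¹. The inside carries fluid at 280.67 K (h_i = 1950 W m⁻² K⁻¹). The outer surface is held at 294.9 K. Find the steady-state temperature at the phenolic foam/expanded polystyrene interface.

Resistance network (inner→outer):
  R'_conv,in = 1/(2πr h) = 1/(2π·0.0156·1950) = 0.005232 m·K/W
  R'_aluminium = ln(0.0186/0.0156)/(2πk) = 0.1759/(2π·173) = 1.618×10^-4 m·K/W
  R'_phenolic foam = ln(0.0301/0.0186)/(2πk) = 0.4814/(2π·0.0238) = 3.219 m·K/W
  R'_expanded polystyrene = ln(0.0386/0.0301)/(2πk) = 0.2487/(2π·0.0298) = 1.328 m·K/W
ΣR = 0.005232 + 1.618×10^-4 + 3.219 + 1.328 = 4.552 m·K/W
Q' = ΔT/ΣR = (280.67 K − 294.9 K)/4.552 = -3.126 W/m
From the inner boundary to the phenolic foam/expanded polystyrene interface, ΣR_partial = 3.224 m·K/W.
T_interface = T_in − Q'·ΣR_partial = 280.67 K − (-3.126)(3.224) = 290.7 K

T = 290.7 K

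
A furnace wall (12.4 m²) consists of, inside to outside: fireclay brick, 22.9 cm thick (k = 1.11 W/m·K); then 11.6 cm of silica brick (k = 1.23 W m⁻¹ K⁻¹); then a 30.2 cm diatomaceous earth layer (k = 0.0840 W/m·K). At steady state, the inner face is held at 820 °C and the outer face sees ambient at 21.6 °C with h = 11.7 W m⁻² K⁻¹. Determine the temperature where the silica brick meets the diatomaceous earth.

Treat each layer as a resistance in series:
  R_fireclay brick = L/(kA) = 0.229/(1.11·12.4) = 0.01664 K/W
  R_silica brick = L/(kA) = 0.116/(1.23·12.4) = 0.007606 K/W
  R_diatomaceous earth = L/(kA) = 0.302/(0.0840·12.4) = 0.2899 K/W
  R_conv,out = 1/(hA) = 1/(11.7·12.4) = 0.006893 K/W
ΣR = 0.01664 + 0.007606 + 0.2899 + 0.006893 = 0.3210 K/W
Q = ΔT/ΣR = (820 °C − 21.6 °C)/0.3210 = 2487 W
From the inner boundary to the silica brick/diatomaceous earth interface, ΣR_partial = 0.02425 K/W.
T_interface = T_in − Q·ΣR_partial = 820 °C − (2487)(0.02425) = 760 °C

T = 760 °C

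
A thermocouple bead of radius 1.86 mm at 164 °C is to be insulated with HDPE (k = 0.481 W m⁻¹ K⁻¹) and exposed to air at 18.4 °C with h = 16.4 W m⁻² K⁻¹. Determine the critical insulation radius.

For a sphere, r_cr = 2k_ins/h = 2·0.481/16.4 = 0.0587 m = 5.87 cm

r_cr = 5.87 cm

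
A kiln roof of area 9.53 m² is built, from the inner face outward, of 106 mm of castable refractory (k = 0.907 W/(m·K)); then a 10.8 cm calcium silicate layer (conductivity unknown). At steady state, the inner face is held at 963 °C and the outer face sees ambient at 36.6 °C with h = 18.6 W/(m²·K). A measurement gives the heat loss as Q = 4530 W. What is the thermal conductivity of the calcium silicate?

ΣR = ΔT/Q = |963 − 36.6|/4530 = 0.2045 K/W
Known resistances:
  R_castable refractory = L/(kA) = 0.106/(0.907·9.53) = 0.01226 K/W
  R_conv,out = 1/(hA) = 1/(18.6·9.53) = 0.005641 K/W
R_calcium silicate = ΣR − ΣR_known = 0.2045 − 0.01790 = 0.1866 K/W
L/(kA) = 0.1866 ⇒ k = 0.108/(0.1866·9.53) = 0.0607 W/m·K

k = 0.0607 W/m·K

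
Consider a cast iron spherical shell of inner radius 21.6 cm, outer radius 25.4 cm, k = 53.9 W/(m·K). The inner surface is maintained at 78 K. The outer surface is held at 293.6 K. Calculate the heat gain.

Q = 211 kW

Q = 4πk·ΔT/(1/r₁ − 1/r₂) = 4π × 53.9 × 215.6 / (1/0.216 − 1/0.254) = 2.11×10^5 W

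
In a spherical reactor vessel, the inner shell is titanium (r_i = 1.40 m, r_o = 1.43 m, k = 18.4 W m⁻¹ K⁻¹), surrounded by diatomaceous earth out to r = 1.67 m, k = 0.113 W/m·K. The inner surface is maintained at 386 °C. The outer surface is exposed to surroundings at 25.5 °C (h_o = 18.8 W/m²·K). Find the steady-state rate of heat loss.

Series thermal resistances, inner to outer:
  R_titanium = (1/1.40 − 1/1.43)/(4πk) = 0.01499/(4π·18.4) = 6.481×10^-5 K/W
  R_diatomaceous earth = (1/1.43 − 1/1.67)/(4πk) = 0.1005/(4π·0.113) = 0.07077 K/W
  R_conv,out = 1/(4πr²h) = 1/(4π·1.67²·18.8) = 0.001518 K/W
ΣR = 6.481×10^-5 + 0.07077 + 0.001518 = 0.07235 K/W
Q = ΔT/ΣR = (386 °C − 25.5 °C)/0.07235 = 4980 W

Q = 4.98 kW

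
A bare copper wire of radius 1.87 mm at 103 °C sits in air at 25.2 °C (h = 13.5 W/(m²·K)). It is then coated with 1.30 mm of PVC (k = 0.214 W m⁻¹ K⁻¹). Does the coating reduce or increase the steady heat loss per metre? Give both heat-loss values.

increases: 12.3 → 18.9 W/m

Critical radius for a cylinder: r_cr = k/h = 0.0159 m = 1.59 cm.
Outer radius after coating: r₂ = 0.00187 + 0.00130 = 0.00317 m.
Since r₁ < r_cr and r₂ ≤ r_cr, the coating moves toward the maximum at r_cr — heat loss rises.
Bare: R = 1/(2πr₁h) = 6.304 m·K/W; Q = 77.8/6.304 = 12.3 W/m.
Coated: R = R_cond + R_conv = 4.112 m·K/W; Q = 77.8/4.112 = 18.9 W/m.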